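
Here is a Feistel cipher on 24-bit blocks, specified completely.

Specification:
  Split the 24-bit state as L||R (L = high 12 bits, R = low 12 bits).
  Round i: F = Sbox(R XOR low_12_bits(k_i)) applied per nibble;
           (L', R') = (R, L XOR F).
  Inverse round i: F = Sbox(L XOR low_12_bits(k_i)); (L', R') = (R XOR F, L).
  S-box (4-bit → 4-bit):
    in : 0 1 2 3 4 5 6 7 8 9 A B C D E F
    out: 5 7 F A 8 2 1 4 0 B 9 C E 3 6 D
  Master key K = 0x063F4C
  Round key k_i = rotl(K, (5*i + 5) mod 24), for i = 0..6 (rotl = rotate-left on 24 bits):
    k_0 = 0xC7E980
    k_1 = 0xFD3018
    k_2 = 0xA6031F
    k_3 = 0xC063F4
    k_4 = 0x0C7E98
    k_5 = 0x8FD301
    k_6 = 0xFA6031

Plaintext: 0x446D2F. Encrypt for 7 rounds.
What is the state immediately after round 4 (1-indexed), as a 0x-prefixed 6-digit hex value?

0x9E2AB4

s_0 = plaintext = 0x446D2F
s_1 = Round(s_0, k_0) = 0xD2FCDB
s_2 = Round(s_1, k_1) = 0xCDB3C5
s_3 = Round(s_2, k_2) = 0x3C59E2
s_4 = Round(s_3, k_3) = 0x9E2AB4
s_5 = Round(s_4, k_4) = 0xAB411C
s_6 = Round(s_5, k_5) = 0x11C5C7
s_7 = Round(s_6, k_6) = 0x5C73CD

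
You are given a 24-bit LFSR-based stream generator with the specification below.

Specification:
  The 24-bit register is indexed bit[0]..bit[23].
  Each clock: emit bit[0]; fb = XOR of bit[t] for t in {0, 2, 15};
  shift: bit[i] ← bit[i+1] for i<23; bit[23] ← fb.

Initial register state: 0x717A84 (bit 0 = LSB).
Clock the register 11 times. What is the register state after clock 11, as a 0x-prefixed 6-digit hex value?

0x58EE2F

reg_0 = 0x717A84
clock 1: out=0, reg = 0xB8BD42
clock 2: out=0, reg = 0xDC5EA1
clock 3: out=1, reg = 0xEE2F50
clock 4: out=0, reg = 0x7717A8
clock 5: out=0, reg = 0x3B8BD4
clock 6: out=0, reg = 0x1DC5EA
clock 7: out=0, reg = 0x8EE2F5
clock 8: out=1, reg = 0xC7717A
clock 9: out=0, reg = 0x63B8BD
clock 10: out=1, reg = 0xB1DC5E
clock 11: out=0, reg = 0x58EE2F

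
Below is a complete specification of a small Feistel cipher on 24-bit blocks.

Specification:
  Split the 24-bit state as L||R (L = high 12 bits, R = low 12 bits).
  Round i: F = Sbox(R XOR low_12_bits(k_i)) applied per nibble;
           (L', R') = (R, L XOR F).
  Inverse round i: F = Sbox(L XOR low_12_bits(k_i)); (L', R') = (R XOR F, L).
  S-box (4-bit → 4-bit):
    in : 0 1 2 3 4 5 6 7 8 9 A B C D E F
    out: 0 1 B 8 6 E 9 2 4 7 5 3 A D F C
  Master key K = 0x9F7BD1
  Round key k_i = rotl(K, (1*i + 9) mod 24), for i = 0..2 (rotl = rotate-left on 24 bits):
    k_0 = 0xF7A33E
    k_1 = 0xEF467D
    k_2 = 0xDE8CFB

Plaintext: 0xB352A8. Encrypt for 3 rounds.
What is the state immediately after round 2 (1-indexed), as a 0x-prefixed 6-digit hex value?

s_0 = plaintext = 0xB352A8
s_1 = Round(s_0, k_0) = 0x2A8A4C
s_2 = Round(s_1, k_1) = 0xA4C829
s_3 = Round(s_2, k_2) = 0x829C97

0xA4C829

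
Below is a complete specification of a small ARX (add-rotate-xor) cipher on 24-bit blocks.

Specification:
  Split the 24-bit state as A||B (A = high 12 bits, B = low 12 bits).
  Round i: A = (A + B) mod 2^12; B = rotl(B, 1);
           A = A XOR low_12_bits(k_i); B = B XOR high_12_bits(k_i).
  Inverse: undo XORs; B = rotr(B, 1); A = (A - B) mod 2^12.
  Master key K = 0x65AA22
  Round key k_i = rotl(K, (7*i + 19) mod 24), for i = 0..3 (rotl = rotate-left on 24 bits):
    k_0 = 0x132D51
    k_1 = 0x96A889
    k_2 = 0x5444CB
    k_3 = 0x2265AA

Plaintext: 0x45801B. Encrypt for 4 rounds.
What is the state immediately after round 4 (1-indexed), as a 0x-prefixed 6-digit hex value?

0xBF1524

s_0 = plaintext = 0x45801B
s_1 = Round(s_0, k_0) = 0x922104
s_2 = Round(s_1, k_1) = 0x2AFB62
s_3 = Round(s_2, k_2) = 0xADA381
s_4 = Round(s_3, k_3) = 0xBF1524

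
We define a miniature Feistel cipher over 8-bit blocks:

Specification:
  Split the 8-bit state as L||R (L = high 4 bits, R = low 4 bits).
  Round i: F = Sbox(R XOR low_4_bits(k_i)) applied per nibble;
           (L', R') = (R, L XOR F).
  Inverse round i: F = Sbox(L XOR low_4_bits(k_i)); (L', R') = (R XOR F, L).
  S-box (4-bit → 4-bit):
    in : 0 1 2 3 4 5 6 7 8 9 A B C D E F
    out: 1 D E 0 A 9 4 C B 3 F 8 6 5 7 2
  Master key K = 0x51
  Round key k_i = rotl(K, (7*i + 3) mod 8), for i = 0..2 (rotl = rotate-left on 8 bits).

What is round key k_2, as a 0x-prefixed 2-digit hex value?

K = 0x51
k_0 = rotl(K, (7*0+3) mod 8) = rotl(K, 3) = 0x8A
k_1 = rotl(K, (7*1+3) mod 8) = rotl(K, 2) = 0x45
k_2 = rotl(K, (7*2+3) mod 8) = rotl(K, 1) = 0xA2

0xA2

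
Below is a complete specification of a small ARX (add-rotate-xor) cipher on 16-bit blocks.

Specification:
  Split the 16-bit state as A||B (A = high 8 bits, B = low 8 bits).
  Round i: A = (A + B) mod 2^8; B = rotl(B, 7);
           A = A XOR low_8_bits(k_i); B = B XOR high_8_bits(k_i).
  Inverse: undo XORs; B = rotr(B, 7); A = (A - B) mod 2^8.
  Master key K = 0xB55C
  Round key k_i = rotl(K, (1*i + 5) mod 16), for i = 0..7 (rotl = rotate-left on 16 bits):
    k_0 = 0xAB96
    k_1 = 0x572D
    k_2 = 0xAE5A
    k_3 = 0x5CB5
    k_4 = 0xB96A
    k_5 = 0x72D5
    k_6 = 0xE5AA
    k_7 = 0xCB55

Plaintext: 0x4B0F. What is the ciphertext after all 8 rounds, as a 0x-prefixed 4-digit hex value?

s_0 = plaintext = 0x4B0F
s_1 = Round(s_0, k_0) = 0xCC2C
s_2 = Round(s_1, k_1) = 0xD541
s_3 = Round(s_2, k_2) = 0x4C0E
s_4 = Round(s_3, k_3) = 0xEF5B
s_5 = Round(s_4, k_4) = 0x2014
s_6 = Round(s_5, k_5) = 0xE178
s_7 = Round(s_6, k_6) = 0xF3D9
s_8 = Round(s_7, k_7) = 0x9927

0x9927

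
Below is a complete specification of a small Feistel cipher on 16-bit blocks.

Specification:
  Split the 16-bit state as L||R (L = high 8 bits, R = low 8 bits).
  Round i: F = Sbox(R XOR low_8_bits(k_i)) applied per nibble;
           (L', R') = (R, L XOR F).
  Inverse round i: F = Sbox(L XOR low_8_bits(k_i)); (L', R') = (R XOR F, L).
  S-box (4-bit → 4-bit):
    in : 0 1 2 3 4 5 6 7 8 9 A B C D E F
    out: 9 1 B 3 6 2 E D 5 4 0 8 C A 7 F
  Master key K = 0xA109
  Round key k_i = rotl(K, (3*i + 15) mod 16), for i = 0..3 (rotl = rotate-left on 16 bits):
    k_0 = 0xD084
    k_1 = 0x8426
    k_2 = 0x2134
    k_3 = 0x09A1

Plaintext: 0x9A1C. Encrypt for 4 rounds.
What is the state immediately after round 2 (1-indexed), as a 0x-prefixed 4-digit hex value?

0xDFE8

s_0 = plaintext = 0x9A1C
s_1 = Round(s_0, k_0) = 0x1CDF
s_2 = Round(s_1, k_1) = 0xDFE8
s_3 = Round(s_2, k_2) = 0xE873
s_4 = Round(s_3, k_3) = 0x7343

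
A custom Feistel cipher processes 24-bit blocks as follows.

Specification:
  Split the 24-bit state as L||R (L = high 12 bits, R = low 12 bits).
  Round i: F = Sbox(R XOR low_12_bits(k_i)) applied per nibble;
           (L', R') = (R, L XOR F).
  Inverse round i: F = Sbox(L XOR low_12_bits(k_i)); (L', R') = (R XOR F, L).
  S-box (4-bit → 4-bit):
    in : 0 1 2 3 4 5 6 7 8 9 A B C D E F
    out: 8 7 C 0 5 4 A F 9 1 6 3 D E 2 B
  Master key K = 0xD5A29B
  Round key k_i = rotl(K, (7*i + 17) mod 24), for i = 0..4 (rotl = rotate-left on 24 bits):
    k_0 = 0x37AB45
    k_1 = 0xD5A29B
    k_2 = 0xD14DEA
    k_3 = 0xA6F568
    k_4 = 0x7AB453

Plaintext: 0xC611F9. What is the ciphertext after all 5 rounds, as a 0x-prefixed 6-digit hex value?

0xB075C4

s_0 = plaintext = 0xC611F9
s_1 = Round(s_0, k_0) = 0x1F9A5C
s_2 = Round(s_1, k_1) = 0xA5C826
s_3 = Round(s_2, k_2) = 0x826E81
s_4 = Round(s_3, k_3) = 0xE81B07
s_5 = Round(s_4, k_4) = 0xB075C4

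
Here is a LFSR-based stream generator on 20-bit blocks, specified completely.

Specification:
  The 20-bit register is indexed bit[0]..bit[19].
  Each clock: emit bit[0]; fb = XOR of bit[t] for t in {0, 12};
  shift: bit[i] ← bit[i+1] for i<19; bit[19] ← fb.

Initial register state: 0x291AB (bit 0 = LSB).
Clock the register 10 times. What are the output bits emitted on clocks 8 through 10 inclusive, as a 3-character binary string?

reg_0 = 0x291AB
clock 1: out=1, reg = 0x148D5
clock 2: out=1, reg = 0x8A46A
clock 3: out=0, reg = 0x45235
clock 4: out=1, reg = 0x2291A
clock 5: out=0, reg = 0x1148D
clock 6: out=1, reg = 0x08A46
clock 7: out=0, reg = 0x04523
clock 8: out=1, reg = 0x82291
clock 9: out=1, reg = 0xC1148
clock 10: out=0, reg = 0xE08A4

110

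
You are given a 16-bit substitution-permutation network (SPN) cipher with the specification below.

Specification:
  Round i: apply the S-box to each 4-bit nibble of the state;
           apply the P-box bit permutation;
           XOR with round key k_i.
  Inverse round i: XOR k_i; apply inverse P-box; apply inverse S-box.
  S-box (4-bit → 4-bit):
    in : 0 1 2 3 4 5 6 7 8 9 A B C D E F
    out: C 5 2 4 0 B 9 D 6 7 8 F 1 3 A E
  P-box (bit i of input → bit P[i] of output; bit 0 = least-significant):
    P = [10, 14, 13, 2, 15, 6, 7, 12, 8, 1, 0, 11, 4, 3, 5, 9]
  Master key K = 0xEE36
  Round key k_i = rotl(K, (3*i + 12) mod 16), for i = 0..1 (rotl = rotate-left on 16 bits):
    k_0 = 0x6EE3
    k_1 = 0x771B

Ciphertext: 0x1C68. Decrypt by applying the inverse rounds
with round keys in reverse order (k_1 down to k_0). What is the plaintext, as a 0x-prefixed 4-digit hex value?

s_0 = ciphertext = 0x1C68
s_1 = InvRound(s_0, k_1) = 0x7B28
s_2 = InvRound(s_1, k_0) = 0x29FC

0x29FC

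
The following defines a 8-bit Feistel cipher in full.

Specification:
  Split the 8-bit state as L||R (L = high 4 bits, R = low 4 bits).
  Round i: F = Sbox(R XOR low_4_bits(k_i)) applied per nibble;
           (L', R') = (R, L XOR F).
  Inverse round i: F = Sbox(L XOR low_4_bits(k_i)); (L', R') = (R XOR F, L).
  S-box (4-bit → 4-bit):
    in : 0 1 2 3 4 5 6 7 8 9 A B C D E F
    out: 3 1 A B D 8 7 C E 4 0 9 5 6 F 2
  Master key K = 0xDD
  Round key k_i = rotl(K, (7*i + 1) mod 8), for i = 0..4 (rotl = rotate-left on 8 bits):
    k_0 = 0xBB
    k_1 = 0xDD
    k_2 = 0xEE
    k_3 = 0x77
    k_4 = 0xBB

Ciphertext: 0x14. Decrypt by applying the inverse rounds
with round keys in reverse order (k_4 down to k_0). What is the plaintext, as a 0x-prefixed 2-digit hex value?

s_0 = ciphertext = 0x14
s_1 = InvRound(s_0, k_4) = 0x41
s_2 = InvRound(s_1, k_3) = 0xA4
s_3 = InvRound(s_2, k_2) = 0x9A
s_4 = InvRound(s_3, k_1) = 0x79
s_5 = InvRound(s_4, k_0) = 0xC7

0xC7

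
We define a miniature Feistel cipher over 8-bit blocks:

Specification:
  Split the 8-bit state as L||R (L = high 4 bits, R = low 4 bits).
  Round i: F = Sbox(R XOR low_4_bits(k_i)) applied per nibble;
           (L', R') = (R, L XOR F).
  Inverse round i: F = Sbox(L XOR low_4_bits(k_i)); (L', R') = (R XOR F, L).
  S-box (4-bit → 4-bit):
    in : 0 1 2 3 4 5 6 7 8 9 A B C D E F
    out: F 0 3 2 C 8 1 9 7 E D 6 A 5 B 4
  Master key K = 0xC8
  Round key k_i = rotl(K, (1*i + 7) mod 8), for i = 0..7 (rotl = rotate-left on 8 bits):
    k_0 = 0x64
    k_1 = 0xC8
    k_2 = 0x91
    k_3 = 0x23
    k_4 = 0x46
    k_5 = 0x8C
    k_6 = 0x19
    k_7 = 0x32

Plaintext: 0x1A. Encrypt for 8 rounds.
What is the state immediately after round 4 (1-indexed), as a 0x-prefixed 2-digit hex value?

s_0 = plaintext = 0x1A
s_1 = Round(s_0, k_0) = 0xAA
s_2 = Round(s_1, k_1) = 0xA9
s_3 = Round(s_2, k_2) = 0x9D
s_4 = Round(s_3, k_3) = 0xD2
s_5 = Round(s_4, k_4) = 0x21
s_6 = Round(s_5, k_5) = 0x17
s_7 = Round(s_6, k_6) = 0x7A
s_8 = Round(s_7, k_7) = 0xA0

0xD2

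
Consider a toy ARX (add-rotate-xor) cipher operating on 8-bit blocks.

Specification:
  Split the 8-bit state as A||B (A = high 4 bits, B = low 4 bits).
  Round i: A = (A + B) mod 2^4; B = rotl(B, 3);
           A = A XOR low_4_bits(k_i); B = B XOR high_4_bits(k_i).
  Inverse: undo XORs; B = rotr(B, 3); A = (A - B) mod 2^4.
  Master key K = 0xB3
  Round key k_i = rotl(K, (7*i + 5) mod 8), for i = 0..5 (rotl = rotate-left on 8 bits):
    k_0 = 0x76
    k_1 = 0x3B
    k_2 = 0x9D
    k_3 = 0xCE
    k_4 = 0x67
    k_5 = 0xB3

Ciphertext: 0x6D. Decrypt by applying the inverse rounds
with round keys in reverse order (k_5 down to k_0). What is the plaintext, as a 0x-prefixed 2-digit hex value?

0xE7

s_0 = ciphertext = 0x6D
s_1 = InvRound(s_0, k_5) = 0x9C
s_2 = InvRound(s_1, k_4) = 0x95
s_3 = InvRound(s_2, k_3) = 0x43
s_4 = InvRound(s_3, k_2) = 0x45
s_5 = InvRound(s_4, k_1) = 0x3C
s_6 = InvRound(s_5, k_0) = 0xE7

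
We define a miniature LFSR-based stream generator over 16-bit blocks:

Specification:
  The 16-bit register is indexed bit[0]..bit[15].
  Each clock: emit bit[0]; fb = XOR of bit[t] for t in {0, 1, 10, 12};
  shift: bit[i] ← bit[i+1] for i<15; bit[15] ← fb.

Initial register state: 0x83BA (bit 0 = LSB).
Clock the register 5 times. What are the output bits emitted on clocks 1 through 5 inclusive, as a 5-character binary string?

reg_0 = 0x83BA
clock 1: out=0, reg = 0xC1DD
clock 2: out=1, reg = 0xE0EE
clock 3: out=0, reg = 0xF077
clock 4: out=1, reg = 0xF83B
clock 5: out=1, reg = 0xFC1D

01011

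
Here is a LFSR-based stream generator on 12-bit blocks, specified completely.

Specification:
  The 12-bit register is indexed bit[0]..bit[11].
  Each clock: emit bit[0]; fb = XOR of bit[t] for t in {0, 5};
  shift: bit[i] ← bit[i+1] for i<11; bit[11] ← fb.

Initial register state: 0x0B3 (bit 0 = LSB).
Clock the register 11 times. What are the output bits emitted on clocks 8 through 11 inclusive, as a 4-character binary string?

reg_0 = 0x0B3
clock 1: out=1, reg = 0x059
clock 2: out=1, reg = 0x82C
clock 3: out=0, reg = 0xC16
clock 4: out=0, reg = 0x60B
clock 5: out=1, reg = 0xB05
clock 6: out=1, reg = 0xD82
clock 7: out=0, reg = 0x6C1
clock 8: out=1, reg = 0xB60
clock 9: out=0, reg = 0xDB0
clock 10: out=0, reg = 0xED8
clock 11: out=0, reg = 0x76C

1000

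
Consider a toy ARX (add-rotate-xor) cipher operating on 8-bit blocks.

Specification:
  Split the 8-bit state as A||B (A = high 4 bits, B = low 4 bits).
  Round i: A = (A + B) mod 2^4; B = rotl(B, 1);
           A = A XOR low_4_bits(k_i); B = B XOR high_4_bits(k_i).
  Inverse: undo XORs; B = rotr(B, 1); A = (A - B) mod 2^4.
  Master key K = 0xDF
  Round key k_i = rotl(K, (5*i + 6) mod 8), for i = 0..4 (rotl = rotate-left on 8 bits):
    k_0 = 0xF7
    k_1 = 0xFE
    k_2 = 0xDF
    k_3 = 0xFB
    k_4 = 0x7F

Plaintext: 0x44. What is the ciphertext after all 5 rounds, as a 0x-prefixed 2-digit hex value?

0x17

s_0 = plaintext = 0x44
s_1 = Round(s_0, k_0) = 0xF7
s_2 = Round(s_1, k_1) = 0x81
s_3 = Round(s_2, k_2) = 0x6F
s_4 = Round(s_3, k_3) = 0xE0
s_5 = Round(s_4, k_4) = 0x17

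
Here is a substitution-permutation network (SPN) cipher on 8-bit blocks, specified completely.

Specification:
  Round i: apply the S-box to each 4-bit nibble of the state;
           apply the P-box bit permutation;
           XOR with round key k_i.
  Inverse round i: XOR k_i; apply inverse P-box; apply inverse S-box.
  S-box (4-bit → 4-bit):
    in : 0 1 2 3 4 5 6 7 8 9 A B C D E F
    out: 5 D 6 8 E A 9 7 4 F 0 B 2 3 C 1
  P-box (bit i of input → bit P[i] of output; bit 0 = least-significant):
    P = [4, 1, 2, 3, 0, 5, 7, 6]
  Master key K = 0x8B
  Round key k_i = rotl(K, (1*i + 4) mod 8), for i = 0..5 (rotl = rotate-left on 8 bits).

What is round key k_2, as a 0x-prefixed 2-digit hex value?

0xE2

K = 0x8B
k_0 = rotl(K, (1*0+4) mod 8) = rotl(K, 4) = 0xB8
k_1 = rotl(K, (1*1+4) mod 8) = rotl(K, 5) = 0x71
k_2 = rotl(K, (1*2+4) mod 8) = rotl(K, 6) = 0xE2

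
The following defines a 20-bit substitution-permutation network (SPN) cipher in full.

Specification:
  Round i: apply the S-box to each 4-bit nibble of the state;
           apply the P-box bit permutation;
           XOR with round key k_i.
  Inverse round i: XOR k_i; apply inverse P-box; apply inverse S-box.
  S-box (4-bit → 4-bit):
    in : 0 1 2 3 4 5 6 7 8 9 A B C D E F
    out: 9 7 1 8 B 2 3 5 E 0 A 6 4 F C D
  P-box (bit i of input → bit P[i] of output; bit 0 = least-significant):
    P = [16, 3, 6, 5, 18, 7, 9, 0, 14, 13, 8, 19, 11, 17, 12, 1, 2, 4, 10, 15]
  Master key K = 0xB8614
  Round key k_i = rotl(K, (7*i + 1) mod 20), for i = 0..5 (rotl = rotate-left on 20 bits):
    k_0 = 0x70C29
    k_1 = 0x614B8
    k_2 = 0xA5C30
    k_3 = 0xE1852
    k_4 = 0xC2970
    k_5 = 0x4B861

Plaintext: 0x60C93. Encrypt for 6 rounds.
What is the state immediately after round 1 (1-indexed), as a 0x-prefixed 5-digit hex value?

0x7051F

s_0 = plaintext = 0x60C93
s_1 = Round(s_0, k_0) = 0x7051F
s_2 = Round(s_1, k_1) = 0x33A5E
s_3 = Round(s_2, k_2) = 0x2FCD2
s_4 = Round(s_3, k_3) = 0xB03D5
s_5 = Round(s_4, k_4) = 0x027EB
s_6 = Round(s_5, k_5) = 0x4732C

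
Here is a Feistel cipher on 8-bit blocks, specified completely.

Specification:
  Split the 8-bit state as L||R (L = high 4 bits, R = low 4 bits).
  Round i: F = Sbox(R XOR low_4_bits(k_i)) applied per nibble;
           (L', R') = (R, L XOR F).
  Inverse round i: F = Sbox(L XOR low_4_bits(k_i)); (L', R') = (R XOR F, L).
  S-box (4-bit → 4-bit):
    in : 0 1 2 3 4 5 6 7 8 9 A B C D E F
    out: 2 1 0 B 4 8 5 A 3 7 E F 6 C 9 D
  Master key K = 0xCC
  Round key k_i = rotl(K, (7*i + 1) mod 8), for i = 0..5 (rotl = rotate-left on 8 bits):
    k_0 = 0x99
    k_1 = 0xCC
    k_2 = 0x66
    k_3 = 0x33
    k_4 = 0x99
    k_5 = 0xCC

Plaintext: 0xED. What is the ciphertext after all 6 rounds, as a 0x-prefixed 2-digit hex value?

s_0 = plaintext = 0xED
s_1 = Round(s_0, k_0) = 0xDA
s_2 = Round(s_1, k_1) = 0xA8
s_3 = Round(s_2, k_2) = 0x83
s_4 = Round(s_3, k_3) = 0x3A
s_5 = Round(s_4, k_4) = 0xA8
s_6 = Round(s_5, k_5) = 0x8E

0x8E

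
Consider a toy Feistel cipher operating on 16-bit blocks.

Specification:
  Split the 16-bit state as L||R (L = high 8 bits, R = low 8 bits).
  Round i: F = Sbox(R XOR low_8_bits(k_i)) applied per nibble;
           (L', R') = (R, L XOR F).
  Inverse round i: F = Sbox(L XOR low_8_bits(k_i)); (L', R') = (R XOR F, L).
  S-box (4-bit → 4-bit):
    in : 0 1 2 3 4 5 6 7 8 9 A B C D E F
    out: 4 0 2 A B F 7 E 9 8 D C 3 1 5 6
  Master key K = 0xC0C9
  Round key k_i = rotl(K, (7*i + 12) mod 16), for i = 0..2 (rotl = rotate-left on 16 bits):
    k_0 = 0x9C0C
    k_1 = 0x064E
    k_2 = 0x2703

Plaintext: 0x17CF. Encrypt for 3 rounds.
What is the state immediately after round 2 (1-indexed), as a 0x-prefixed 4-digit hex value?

s_0 = plaintext = 0x17CF
s_1 = Round(s_0, k_0) = 0xCF2D
s_2 = Round(s_1, k_1) = 0x2DB5
s_3 = Round(s_2, k_2) = 0xB5EA

0x2DB5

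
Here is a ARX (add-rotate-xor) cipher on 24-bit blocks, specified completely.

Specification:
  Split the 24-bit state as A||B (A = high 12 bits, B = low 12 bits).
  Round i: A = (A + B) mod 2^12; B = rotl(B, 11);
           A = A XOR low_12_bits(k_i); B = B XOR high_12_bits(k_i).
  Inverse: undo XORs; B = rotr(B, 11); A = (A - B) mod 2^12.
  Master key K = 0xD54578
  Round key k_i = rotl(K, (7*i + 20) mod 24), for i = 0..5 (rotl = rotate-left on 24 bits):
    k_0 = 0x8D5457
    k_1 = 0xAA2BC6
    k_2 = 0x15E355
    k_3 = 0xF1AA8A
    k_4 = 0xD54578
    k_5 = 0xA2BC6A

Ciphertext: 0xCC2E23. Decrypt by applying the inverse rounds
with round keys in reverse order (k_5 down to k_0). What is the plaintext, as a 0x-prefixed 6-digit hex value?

s_0 = ciphertext = 0xCC2E23
s_1 = InvRound(s_0, k_5) = 0x898810
s_2 = InvRound(s_1, k_4) = 0x358A88
s_3 = InvRound(s_2, k_3) = 0xEAEB24
s_4 = InvRound(s_3, k_2) = 0x9064F5
s_5 = InvRound(s_4, k_1) = 0x611CAF
s_6 = InvRound(s_5, k_0) = 0x9528F4

0x9528F4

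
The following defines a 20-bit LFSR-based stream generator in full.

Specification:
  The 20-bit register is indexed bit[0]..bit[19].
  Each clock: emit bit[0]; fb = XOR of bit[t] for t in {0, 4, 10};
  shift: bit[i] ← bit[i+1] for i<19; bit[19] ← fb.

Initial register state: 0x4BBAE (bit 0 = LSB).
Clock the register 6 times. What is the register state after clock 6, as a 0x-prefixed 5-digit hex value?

0xE92EE

reg_0 = 0x4BBAE
clock 1: out=0, reg = 0x25DD7
clock 2: out=1, reg = 0x92EEB
clock 3: out=1, reg = 0x49775
clock 4: out=1, reg = 0xA4BBA
clock 5: out=0, reg = 0xD25DD
clock 6: out=1, reg = 0xE92EE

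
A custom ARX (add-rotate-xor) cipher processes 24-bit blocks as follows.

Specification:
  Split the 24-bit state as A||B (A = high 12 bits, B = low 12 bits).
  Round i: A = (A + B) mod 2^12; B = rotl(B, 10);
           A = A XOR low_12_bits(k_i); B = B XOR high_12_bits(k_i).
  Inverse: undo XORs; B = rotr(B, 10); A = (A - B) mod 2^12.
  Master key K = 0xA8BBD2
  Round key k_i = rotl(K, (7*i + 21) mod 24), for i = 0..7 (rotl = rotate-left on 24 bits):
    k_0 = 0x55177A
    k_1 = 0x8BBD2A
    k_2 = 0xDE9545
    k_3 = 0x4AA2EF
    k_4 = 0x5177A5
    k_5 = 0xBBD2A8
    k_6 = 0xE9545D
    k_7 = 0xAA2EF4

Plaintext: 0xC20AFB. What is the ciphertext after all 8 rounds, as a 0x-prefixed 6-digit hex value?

s_0 = plaintext = 0xC20AFB
s_1 = Round(s_0, k_0) = 0x061BEF
s_2 = Round(s_1, k_1) = 0x17A640
s_3 = Round(s_2, k_2) = 0x2FFC79
s_4 = Round(s_3, k_3) = 0xD973B4
s_5 = Round(s_4, k_4) = 0x6EE5FA
s_6 = Round(s_5, k_5) = 0xE402C3
s_7 = Round(s_6, k_6) = 0x55E225
s_8 = Round(s_7, k_7) = 0x977E2B

0x977E2B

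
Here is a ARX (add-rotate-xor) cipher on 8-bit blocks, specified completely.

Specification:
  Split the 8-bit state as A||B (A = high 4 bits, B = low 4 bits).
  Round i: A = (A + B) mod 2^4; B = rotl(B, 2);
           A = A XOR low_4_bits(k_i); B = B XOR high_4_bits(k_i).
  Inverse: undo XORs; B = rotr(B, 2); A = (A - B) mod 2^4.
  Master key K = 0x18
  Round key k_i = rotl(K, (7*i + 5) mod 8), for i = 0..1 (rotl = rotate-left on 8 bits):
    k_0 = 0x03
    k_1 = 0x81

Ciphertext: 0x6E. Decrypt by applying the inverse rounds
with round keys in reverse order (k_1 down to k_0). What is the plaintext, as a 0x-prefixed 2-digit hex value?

0x76

s_0 = ciphertext = 0x6E
s_1 = InvRound(s_0, k_1) = 0xE9
s_2 = InvRound(s_1, k_0) = 0x76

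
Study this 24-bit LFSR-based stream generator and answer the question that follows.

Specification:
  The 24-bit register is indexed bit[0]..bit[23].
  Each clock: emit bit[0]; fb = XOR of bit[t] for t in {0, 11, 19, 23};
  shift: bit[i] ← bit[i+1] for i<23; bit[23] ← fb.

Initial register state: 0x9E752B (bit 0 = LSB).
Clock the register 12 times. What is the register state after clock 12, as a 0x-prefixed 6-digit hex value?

0xACD9E7

reg_0 = 0x9E752B
clock 1: out=1, reg = 0xCF3A95
clock 2: out=1, reg = 0x679D4A
clock 3: out=0, reg = 0xB3CEA5
clock 4: out=1, reg = 0xD9E752
clock 5: out=0, reg = 0x6CF3A9
clock 6: out=1, reg = 0x3679D4
clock 7: out=0, reg = 0x9B3CEA
clock 8: out=0, reg = 0xCD9E75
clock 9: out=1, reg = 0x66CF3A
clock 10: out=0, reg = 0xB3679D
clock 11: out=1, reg = 0x59B3CE
clock 12: out=0, reg = 0xACD9E7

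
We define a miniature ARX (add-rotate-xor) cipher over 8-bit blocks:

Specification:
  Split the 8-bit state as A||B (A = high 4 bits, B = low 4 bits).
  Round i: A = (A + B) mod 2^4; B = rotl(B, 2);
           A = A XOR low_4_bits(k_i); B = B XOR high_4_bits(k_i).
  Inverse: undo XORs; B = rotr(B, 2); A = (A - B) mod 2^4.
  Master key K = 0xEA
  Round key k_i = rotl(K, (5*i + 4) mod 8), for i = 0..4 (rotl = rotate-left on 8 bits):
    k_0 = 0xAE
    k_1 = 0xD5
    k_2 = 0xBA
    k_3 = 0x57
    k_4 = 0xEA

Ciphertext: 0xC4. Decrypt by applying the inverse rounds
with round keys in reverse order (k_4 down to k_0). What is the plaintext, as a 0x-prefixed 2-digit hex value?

0xD6

s_0 = ciphertext = 0xC4
s_1 = InvRound(s_0, k_4) = 0xCA
s_2 = InvRound(s_1, k_3) = 0xCF
s_3 = InvRound(s_2, k_2) = 0x51
s_4 = InvRound(s_3, k_1) = 0xD3
s_5 = InvRound(s_4, k_0) = 0xD6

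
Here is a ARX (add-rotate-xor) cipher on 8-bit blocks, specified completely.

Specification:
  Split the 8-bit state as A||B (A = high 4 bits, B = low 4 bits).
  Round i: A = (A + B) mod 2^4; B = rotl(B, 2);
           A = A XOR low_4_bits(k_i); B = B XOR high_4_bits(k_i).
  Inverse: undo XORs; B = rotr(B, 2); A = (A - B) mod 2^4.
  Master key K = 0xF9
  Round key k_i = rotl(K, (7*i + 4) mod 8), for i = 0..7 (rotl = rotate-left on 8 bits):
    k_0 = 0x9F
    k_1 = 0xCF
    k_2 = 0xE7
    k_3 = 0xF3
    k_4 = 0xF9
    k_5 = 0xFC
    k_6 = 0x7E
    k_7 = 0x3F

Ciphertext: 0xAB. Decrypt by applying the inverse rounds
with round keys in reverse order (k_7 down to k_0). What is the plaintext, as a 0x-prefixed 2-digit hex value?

0xFB

s_0 = ciphertext = 0xAB
s_1 = InvRound(s_0, k_7) = 0x32
s_2 = InvRound(s_1, k_6) = 0x85
s_3 = InvRound(s_2, k_5) = 0xAA
s_4 = InvRound(s_3, k_4) = 0xE5
s_5 = InvRound(s_4, k_3) = 0x3A
s_6 = InvRound(s_5, k_2) = 0x31
s_7 = InvRound(s_6, k_1) = 0x57
s_8 = InvRound(s_7, k_0) = 0xFB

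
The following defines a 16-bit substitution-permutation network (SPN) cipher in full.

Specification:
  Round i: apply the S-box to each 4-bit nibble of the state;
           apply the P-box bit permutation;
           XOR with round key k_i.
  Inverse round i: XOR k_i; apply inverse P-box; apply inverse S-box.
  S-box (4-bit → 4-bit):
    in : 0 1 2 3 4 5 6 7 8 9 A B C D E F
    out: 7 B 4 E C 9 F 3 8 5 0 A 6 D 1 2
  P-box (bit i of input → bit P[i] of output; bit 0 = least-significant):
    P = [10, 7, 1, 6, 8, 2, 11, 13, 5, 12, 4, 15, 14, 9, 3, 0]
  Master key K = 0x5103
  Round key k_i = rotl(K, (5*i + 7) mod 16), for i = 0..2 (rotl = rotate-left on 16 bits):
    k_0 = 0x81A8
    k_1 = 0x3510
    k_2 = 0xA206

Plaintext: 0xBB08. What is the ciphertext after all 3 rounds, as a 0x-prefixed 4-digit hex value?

s_0 = plaintext = 0xBB08
s_1 = Round(s_0, k_0) = 0x1AED
s_2 = Round(s_1, k_1) = 0x7253
s_3 = Round(s_2, k_2) = 0xC1D4

0xC1D4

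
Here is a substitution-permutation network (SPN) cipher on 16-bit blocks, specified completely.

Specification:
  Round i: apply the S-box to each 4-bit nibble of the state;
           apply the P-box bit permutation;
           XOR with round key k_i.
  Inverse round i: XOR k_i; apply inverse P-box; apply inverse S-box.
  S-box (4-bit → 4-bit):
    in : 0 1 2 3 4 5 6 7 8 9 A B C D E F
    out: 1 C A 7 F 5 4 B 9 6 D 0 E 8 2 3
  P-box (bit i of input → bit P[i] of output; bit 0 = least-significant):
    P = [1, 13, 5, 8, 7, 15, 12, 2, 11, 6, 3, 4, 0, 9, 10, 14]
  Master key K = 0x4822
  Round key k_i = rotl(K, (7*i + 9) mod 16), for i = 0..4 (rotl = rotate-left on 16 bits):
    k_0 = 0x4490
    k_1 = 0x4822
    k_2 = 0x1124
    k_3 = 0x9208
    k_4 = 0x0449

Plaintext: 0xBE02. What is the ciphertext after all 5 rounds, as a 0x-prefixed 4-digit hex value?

0x413D

s_0 = plaintext = 0xBE02
s_1 = Round(s_0, k_0) = 0x6550
s_2 = Round(s_1, k_1) = 0x54A8
s_3 = Round(s_2, k_2) = 0x0CFB
s_4 = Round(s_3, k_3) = 0x12D1
s_5 = Round(s_4, k_4) = 0x413D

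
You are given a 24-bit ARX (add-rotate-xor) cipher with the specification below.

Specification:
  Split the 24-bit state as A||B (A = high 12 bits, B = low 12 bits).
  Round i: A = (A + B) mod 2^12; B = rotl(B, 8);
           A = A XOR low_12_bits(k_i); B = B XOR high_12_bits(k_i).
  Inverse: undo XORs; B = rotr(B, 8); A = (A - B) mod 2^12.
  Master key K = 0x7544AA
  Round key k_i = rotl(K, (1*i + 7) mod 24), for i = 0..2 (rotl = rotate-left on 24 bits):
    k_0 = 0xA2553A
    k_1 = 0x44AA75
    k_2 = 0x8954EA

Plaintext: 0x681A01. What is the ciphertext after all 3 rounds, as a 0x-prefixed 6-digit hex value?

0x9D0A8A

s_0 = plaintext = 0x681A01
s_1 = Round(s_0, k_0) = 0x5B8B85
s_2 = Round(s_1, k_1) = 0xB481F2
s_3 = Round(s_2, k_2) = 0x9D0A8A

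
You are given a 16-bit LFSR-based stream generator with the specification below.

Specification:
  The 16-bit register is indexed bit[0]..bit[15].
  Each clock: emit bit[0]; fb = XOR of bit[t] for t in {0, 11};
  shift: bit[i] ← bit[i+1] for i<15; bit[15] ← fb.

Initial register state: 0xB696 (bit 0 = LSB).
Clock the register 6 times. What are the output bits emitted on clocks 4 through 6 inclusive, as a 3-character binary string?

010

reg_0 = 0xB696
clock 1: out=0, reg = 0x5B4B
clock 2: out=1, reg = 0x2DA5
clock 3: out=1, reg = 0x16D2
clock 4: out=0, reg = 0x0B69
clock 5: out=1, reg = 0x05B4
clock 6: out=0, reg = 0x02DA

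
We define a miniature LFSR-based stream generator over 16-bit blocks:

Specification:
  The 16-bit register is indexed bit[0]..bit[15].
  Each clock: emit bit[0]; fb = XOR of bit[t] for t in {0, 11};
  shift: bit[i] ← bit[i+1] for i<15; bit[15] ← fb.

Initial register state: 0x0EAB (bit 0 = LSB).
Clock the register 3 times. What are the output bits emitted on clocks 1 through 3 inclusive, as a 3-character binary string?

110

reg_0 = 0x0EAB
clock 1: out=1, reg = 0x0755
clock 2: out=1, reg = 0x83AA
clock 3: out=0, reg = 0x41D5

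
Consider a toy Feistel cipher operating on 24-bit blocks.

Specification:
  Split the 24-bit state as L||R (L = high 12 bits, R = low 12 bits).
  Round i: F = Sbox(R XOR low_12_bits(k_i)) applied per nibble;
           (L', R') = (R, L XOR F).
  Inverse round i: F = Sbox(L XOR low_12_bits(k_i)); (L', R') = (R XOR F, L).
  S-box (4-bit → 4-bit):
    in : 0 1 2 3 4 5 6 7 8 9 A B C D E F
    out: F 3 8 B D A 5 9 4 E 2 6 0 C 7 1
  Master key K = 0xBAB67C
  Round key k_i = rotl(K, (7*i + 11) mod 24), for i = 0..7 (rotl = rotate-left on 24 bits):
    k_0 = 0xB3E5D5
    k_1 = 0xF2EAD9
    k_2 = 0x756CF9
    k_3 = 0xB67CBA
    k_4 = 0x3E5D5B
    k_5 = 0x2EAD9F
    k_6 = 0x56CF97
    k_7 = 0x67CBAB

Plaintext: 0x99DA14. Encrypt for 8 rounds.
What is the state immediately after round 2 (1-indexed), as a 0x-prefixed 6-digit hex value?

0x89E2CD

s_0 = plaintext = 0x99DA14
s_1 = Round(s_0, k_0) = 0xA1489E
s_2 = Round(s_1, k_1) = 0x89E2CD
s_3 = Round(s_2, k_2) = 0x2CDF23
s_4 = Round(s_3, k_3) = 0xF23923
s_5 = Round(s_4, k_4) = 0x9232B7
s_6 = Round(s_5, k_5) = 0x2B78A7
s_7 = Round(s_6, k_6) = 0x8A7B08
s_8 = Round(s_7, k_7) = 0xB0878C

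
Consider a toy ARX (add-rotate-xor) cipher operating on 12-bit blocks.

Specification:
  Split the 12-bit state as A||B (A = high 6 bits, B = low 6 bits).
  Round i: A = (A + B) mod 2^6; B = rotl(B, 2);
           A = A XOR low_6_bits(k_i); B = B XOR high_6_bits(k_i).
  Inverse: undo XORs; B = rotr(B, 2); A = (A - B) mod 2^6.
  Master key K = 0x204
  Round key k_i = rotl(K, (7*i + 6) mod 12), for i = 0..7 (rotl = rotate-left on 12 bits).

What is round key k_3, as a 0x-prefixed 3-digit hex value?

K = 0x204
k_0 = rotl(K, (7*0+6) mod 12) = rotl(K, 6) = 0x108
k_1 = rotl(K, (7*1+6) mod 12) = rotl(K, 1) = 0x408
k_2 = rotl(K, (7*2+6) mod 12) = rotl(K, 8) = 0x420
k_3 = rotl(K, (7*3+6) mod 12) = rotl(K, 3) = 0x021

0x021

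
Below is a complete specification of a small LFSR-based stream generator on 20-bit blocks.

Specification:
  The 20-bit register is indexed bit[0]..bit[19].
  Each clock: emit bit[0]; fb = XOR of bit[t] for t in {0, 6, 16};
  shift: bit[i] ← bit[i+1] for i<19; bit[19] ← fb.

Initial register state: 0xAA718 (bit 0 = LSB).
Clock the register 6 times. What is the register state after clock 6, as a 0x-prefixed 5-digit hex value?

0xBAA9C

reg_0 = 0xAA718
clock 1: out=0, reg = 0x5538C
clock 2: out=0, reg = 0xAA9C6
clock 3: out=0, reg = 0xD54E3
clock 4: out=1, reg = 0xEAA71
clock 5: out=1, reg = 0x75538
clock 6: out=0, reg = 0xBAA9C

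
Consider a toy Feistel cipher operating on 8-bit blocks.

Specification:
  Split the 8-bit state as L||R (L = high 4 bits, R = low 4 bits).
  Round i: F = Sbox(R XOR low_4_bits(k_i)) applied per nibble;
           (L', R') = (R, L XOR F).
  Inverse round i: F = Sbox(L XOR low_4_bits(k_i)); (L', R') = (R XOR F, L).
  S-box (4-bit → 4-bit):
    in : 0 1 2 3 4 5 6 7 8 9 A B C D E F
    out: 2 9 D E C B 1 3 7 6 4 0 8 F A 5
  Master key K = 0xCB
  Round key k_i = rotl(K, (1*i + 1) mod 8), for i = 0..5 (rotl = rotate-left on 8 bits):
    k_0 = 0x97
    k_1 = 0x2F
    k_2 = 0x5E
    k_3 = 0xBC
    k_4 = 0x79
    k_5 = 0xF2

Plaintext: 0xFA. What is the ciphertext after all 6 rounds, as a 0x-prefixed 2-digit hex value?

s_0 = plaintext = 0xFA
s_1 = Round(s_0, k_0) = 0xA0
s_2 = Round(s_1, k_1) = 0x0F
s_3 = Round(s_2, k_2) = 0xF9
s_4 = Round(s_3, k_3) = 0x94
s_5 = Round(s_4, k_4) = 0x46
s_6 = Round(s_5, k_5) = 0x68

0x68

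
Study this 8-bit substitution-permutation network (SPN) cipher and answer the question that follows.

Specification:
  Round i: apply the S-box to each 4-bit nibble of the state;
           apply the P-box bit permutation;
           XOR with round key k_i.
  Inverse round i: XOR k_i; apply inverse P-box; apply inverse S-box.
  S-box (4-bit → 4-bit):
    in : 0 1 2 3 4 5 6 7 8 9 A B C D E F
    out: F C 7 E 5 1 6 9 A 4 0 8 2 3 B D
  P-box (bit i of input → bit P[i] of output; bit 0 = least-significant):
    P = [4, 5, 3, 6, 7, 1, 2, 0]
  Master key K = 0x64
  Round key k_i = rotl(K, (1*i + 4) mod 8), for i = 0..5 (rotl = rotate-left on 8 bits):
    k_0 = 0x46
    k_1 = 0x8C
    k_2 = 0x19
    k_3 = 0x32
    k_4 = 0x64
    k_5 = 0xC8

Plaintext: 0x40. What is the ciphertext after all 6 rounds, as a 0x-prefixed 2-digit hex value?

0x79

s_0 = plaintext = 0x40
s_1 = Round(s_0, k_0) = 0xBA
s_2 = Round(s_1, k_1) = 0x8D
s_3 = Round(s_2, k_2) = 0x2A
s_4 = Round(s_3, k_3) = 0xB4
s_5 = Round(s_4, k_4) = 0x7D
s_6 = Round(s_5, k_5) = 0x79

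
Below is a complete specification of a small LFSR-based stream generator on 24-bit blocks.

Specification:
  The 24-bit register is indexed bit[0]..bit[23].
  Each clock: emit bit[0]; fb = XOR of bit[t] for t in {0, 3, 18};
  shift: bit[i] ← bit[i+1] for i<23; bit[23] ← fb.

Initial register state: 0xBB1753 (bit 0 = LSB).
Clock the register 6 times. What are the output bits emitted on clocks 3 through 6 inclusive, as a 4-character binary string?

reg_0 = 0xBB1753
clock 1: out=1, reg = 0xDD8BA9
clock 2: out=1, reg = 0xEEC5D4
clock 3: out=0, reg = 0xF762EA
clock 4: out=0, reg = 0x7BB175
clock 5: out=1, reg = 0xBDD8BA
clock 6: out=0, reg = 0x5EEC5D

0010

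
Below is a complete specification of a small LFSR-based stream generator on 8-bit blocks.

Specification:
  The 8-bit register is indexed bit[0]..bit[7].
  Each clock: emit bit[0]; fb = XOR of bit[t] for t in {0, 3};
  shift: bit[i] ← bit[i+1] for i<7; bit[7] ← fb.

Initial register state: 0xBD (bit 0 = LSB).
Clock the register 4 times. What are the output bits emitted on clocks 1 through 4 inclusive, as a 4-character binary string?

1011

reg_0 = 0xBD
clock 1: out=1, reg = 0x5E
clock 2: out=0, reg = 0xAF
clock 3: out=1, reg = 0x57
clock 4: out=1, reg = 0xAB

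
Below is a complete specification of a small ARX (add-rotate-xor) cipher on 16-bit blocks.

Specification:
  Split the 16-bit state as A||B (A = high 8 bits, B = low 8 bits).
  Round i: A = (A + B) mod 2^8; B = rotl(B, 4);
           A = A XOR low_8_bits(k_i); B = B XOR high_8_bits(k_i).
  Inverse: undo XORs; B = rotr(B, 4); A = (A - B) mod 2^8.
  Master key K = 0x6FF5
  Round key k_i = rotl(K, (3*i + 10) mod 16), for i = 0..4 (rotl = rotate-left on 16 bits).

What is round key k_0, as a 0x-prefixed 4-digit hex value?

0xD5BF

K = 0x6FF5
k_0 = rotl(K, (3*0+10) mod 16) = rotl(K, 10) = 0xD5BF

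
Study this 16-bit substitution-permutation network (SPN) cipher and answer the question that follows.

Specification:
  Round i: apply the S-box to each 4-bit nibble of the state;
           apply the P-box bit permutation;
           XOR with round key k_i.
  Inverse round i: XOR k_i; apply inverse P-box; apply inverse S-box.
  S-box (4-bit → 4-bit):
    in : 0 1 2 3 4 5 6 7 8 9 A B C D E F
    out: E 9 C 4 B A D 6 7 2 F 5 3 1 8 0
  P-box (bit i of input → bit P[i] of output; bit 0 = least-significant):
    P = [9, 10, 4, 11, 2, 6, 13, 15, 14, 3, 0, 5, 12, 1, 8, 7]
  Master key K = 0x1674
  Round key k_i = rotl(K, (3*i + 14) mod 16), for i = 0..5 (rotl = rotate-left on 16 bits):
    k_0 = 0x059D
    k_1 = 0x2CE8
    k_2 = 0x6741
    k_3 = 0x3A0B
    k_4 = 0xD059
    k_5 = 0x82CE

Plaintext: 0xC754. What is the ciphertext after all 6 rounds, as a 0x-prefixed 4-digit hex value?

s_0 = plaintext = 0xC754
s_1 = Round(s_0, k_0) = 0x9BD6
s_2 = Round(s_1, k_1) = 0x66FF
s_3 = Round(s_2, k_2) = 0x36E0
s_4 = Round(s_3, k_3) = 0xF73A
s_5 = Round(s_4, k_4) = 0xFE40
s_6 = Round(s_5, k_5) = 0x0EBA

0x0EBA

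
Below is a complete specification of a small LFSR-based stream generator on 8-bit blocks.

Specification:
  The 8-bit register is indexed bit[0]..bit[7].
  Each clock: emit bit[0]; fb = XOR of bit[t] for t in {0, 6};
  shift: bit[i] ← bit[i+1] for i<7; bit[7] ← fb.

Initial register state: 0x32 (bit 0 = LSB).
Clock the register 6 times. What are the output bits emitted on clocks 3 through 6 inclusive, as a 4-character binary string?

reg_0 = 0x32
clock 1: out=0, reg = 0x19
clock 2: out=1, reg = 0x8C
clock 3: out=0, reg = 0x46
clock 4: out=0, reg = 0xA3
clock 5: out=1, reg = 0xD1
clock 6: out=1, reg = 0x68

0011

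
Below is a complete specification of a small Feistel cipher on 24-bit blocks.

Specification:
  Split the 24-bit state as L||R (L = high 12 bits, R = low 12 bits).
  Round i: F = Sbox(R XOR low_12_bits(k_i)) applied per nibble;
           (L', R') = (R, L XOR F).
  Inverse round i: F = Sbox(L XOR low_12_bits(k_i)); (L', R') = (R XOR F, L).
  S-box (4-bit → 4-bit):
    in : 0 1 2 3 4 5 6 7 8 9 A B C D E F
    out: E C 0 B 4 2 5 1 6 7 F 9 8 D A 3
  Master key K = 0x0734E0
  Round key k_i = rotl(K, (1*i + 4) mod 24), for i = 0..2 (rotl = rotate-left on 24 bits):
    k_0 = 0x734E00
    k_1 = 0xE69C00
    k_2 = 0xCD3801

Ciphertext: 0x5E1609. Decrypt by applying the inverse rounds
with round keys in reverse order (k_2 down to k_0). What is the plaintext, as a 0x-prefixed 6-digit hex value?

s_0 = ciphertext = 0x5E1609
s_1 = InvRound(s_0, k_2) = 0xBA75E1
s_2 = InvRound(s_1, k_1) = 0x410BA7
s_3 = InvRound(s_2, k_0) = 0x469410

0x469410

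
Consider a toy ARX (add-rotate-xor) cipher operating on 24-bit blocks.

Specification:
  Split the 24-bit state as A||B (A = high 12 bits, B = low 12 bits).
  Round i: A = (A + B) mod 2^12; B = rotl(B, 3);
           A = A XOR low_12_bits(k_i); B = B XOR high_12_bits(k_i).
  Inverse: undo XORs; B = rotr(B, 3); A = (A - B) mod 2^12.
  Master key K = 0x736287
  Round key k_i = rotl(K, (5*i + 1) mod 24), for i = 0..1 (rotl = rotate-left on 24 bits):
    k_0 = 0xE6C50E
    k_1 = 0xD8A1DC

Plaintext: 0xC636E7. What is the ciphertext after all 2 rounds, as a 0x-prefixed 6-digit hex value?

0xE47736

s_0 = plaintext = 0xC636E7
s_1 = Round(s_0, k_0) = 0x644957
s_2 = Round(s_1, k_1) = 0xE47736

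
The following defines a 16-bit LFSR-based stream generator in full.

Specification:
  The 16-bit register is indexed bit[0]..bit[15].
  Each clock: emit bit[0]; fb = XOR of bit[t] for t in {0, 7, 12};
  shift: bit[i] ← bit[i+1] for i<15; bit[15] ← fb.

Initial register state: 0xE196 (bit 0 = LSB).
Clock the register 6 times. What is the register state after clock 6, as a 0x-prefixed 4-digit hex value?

reg_0 = 0xE196
clock 1: out=0, reg = 0xF0CB
clock 2: out=1, reg = 0xF865
clock 3: out=1, reg = 0x7C32
clock 4: out=0, reg = 0xBE19
clock 5: out=1, reg = 0x5F0C
clock 6: out=0, reg = 0xAF86

0xAF86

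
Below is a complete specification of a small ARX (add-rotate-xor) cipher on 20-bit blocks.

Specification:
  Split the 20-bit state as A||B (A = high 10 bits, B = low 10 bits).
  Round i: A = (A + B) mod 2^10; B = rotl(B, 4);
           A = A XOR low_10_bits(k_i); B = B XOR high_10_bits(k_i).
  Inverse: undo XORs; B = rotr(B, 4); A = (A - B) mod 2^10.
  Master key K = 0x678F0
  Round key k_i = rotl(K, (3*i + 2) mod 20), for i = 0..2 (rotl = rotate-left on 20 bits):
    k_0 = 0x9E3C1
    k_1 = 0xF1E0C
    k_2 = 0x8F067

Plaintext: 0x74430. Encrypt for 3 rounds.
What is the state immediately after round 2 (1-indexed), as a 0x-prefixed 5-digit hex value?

s_0 = plaintext = 0x74430
s_1 = Round(s_0, k_0) = 0x70178
s_2 = Round(s_1, k_1) = 0x4D042
s_3 = Round(s_2, k_2) = 0x4461D

0x4D042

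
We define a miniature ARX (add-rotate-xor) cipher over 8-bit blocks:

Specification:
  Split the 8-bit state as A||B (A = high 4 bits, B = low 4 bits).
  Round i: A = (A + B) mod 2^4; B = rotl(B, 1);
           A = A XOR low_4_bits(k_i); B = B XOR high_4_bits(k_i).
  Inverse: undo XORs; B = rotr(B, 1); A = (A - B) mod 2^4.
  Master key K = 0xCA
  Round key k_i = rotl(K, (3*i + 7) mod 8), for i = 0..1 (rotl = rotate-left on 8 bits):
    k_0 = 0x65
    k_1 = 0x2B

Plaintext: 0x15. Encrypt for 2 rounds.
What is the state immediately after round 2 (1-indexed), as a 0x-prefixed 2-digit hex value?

s_0 = plaintext = 0x15
s_1 = Round(s_0, k_0) = 0x3C
s_2 = Round(s_1, k_1) = 0x4B

0x4B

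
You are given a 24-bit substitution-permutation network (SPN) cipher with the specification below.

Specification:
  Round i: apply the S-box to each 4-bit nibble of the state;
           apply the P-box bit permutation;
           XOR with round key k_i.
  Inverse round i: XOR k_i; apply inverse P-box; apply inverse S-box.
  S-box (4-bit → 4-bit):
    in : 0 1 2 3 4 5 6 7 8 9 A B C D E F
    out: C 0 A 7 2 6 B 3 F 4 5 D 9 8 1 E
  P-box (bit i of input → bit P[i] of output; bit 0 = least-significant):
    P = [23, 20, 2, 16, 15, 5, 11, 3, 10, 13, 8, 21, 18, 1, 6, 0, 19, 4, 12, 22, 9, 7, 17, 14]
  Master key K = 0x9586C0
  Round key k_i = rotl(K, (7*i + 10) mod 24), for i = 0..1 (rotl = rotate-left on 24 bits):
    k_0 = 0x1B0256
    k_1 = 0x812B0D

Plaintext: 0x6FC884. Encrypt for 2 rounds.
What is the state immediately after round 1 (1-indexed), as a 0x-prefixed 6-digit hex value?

s_0 = plaintext = 0x6FC884
s_1 = Round(s_0, k_0) = 0x6FFDEF
s_2 = Round(s_1, k_1) = 0xF0F9DA

0x6FFDEF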